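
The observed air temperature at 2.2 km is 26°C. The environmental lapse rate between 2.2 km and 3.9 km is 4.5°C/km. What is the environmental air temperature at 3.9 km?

18.35°C

Environmental to 3900 m: -4.5 × 1.7 km = -7.65°C, so T = 18.35°C.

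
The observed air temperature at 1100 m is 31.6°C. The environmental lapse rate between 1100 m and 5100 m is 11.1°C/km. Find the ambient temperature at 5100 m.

-12.8°C

Environmental to 5100 m: -11.1 × 4 km = -44.4°C, so T = -12.8°C.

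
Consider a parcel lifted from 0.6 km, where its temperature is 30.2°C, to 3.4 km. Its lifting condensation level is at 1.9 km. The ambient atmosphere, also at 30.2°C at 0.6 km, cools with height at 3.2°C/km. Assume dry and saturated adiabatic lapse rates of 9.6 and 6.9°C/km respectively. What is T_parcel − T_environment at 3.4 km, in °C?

-13.87°C (parcel cooler than environment)

Parcel:
  600 → 1900 m (dry, 9.6°C/km): ΔT = -9.6 × 1.3 = -12.48°C → T = 17.72°C
  1900 → 3400 m (saturated, 6.9°C/km): ΔT = -6.9 × 1.5 = -10.35°C → T = 7.37°C
Environment:
  600 → 3400 m (environment, 3.2°C/km): ΔT = -3.2 × 2.8 = -8.96°C → T = 21.24°C
T_parcel − T_env = 7.37 − 21.24 = -13.87°C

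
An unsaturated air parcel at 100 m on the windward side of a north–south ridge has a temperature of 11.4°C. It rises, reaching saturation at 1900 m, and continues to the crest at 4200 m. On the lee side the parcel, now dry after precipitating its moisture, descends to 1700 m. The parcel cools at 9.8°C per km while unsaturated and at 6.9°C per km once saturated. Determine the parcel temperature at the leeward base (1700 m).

100–1900 m, dry: Δz = 1.8 km ⇒ ΔT = -17.64°C; T = -6.24°C
1900–4200 m, saturated: Δz = 2.3 km ⇒ ΔT = -15.87°C; T = -22.11°C
4200–1700 m, dry descent: Δz = 2.5 km ⇒ ΔT = +24.5°C; T = 2.39°C

2.39°C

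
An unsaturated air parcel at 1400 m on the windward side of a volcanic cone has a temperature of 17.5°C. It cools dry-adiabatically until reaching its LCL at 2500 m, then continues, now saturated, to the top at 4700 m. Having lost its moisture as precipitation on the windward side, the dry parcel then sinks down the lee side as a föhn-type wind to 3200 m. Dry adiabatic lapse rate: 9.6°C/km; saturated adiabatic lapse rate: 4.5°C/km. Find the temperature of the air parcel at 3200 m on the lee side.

1400–2500 m, dry: Δz = 1.1 km ⇒ ΔT = -10.56°C; T = 6.94°C
2500–4700 m, saturated: Δz = 2.2 km ⇒ ΔT = -9.9°C; T = -2.96°C
4700–3200 m, dry descent: Δz = 1.5 km ⇒ ΔT = +14.4°C; T = 11.44°C

11.44°C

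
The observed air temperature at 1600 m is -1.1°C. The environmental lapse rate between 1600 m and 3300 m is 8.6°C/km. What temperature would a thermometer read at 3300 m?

Environmental to 3300 m: -8.6 × 1.7 km = -14.62°C, so T = -15.72°C.

-15.72°C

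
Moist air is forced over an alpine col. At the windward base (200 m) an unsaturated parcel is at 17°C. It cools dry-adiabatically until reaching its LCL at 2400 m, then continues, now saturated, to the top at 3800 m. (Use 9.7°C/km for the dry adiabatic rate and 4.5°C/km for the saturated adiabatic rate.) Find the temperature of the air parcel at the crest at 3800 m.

200–2400 m, dry: Δz = 2.2 km ⇒ ΔT = -21.34°C; T = -4.34°C
2400–3800 m, saturated: Δz = 1.4 km ⇒ ΔT = -6.3°C; T = -10.64°C

-10.64°C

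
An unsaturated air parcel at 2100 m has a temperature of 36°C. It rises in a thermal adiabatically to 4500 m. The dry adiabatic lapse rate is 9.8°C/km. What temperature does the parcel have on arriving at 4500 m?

12.48°C

2100–4500 m, dry adiabatic: Δz = 2.4 km ⇒ ΔT = -23.52°C; T = 12.48°C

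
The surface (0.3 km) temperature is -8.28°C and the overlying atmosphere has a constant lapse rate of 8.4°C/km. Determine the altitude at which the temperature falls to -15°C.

Height above start = (-8.28 − (-15)) / 8.4 = 0.8 km
Altitude = 300 m + 800 m = 1100 m

1.1 km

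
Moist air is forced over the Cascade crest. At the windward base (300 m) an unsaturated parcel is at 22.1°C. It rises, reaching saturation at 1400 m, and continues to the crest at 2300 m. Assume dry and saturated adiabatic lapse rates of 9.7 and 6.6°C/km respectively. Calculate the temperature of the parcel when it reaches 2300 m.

From 300 m to 1400 m (dry): cools by 9.7 × 1.1 = 10.67°C, giving 11.43°C.
From 1400 m to 2300 m (saturated): cools by 6.6 × 0.9 = 5.94°C, giving 5.49°C.

5.49°C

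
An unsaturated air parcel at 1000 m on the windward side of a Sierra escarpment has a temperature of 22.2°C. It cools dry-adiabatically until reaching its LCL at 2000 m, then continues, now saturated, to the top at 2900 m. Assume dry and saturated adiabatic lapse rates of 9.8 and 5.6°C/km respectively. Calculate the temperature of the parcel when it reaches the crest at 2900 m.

7.36°C

1000–2000 m, dry: Δz = 1 km ⇒ ΔT = -9.8°C; T = 12.4°C
2000–2900 m, saturated: Δz = 0.9 km ⇒ ΔT = -5.04°C; T = 7.36°C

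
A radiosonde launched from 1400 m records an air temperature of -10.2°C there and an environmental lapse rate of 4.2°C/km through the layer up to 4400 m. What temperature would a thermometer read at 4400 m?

-22.8°C

Environmental to 4400 m: -4.2 × 3 km = -12.6°C, so T = -22.8°C.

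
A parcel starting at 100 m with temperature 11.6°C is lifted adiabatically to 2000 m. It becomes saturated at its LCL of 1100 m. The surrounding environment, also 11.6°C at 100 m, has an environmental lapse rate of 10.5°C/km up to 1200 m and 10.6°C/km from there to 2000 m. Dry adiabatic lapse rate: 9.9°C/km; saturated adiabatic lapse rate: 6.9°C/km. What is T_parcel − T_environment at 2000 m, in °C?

+3.92°C (parcel warmer than environment)

Parcel:
  From 100 m to 1100 m (dry): cools by 9.9 × 1 = 9.9°C, giving 1.7°C.
  From 1100 m to 2000 m (saturated): cools by 6.9 × 0.9 = 6.21°C, giving -4.51°C.
Environment:
  From 100 m to 1200 m (environment, lower layer): cools by 10.5 × 1.1 = 11.55°C, giving 0.05°C.
  From 1200 m to 2000 m (environment, upper layer): cools by 10.6 × 0.8 = 8.48°C, giving -8.43°C.
T_parcel − T_env = -4.51 − (-8.43) = +3.92°C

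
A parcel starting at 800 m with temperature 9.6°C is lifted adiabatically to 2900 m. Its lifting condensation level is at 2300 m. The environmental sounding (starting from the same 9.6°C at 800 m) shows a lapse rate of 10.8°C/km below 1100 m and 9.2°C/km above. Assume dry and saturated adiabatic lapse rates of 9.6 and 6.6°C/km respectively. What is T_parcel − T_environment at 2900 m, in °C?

+1.44°C (parcel warmer than environment)

Parcel:
  800–2300 m, dry: Δz = 1.5 km ⇒ ΔT = -14.4°C; T = -4.8°C
  2300–2900 m, saturated: Δz = 0.6 km ⇒ ΔT = -3.96°C; T = -8.76°C
Environment:
  800–1100 m, environment, lower layer: Δz = 0.3 km ⇒ ΔT = -3.24°C; T = 6.36°C
  1100–2900 m, environment, upper layer: Δz = 1.8 km ⇒ ΔT = -16.56°C; T = -10.2°C
T_parcel − T_env = -8.76 − (-10.2) = +1.44°C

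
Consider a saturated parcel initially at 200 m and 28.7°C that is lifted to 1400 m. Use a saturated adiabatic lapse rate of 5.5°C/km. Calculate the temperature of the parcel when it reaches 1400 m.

Saturated adiabatic to 1400 m: -5.5 × 1.2 km = -6.6°C, so T = 22.1°C.

22.1°C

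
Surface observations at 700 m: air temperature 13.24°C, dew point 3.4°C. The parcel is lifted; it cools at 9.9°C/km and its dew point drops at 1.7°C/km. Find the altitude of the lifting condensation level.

1900 m

T and T_d converge at 9.9 − 1.7 = 8.2°C per km
Height above start = (13.24 − 3.4) / 8.2 = 1.2 km
LCL altitude = 700 m + 1200 m = 1900 m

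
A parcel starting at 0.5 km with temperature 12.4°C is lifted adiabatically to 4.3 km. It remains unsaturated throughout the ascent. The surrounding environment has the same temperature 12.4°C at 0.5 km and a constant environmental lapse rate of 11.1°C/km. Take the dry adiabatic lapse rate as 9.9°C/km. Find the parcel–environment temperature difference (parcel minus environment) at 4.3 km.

Parcel:
  500–4300 m, dry: Δz = 3.8 km ⇒ ΔT = -37.62°C; T = -25.22°C
Environment:
  500–4300 m, environment: Δz = 3.8 km ⇒ ΔT = -42.18°C; T = -29.78°C
T_parcel − T_env = -25.22 − (-29.78) = +4.56°C

+4.56°C (parcel warmer than environment)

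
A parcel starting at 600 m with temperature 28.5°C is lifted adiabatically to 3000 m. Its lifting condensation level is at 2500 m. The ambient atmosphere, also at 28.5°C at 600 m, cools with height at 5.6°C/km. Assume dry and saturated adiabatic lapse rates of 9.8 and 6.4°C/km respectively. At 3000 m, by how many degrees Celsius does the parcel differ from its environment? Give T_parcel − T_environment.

-8.38°C (parcel cooler than environment)

Parcel:
  From 600 m to 2500 m (dry): cools by 9.8 × 1.9 = 18.62°C, giving 9.88°C.
  From 2500 m to 3000 m (saturated): cools by 6.4 × 0.5 = 3.2°C, giving 6.68°C.
Environment:
  From 600 m to 3000 m (environment): cools by 5.6 × 2.4 = 13.44°C, giving 15.06°C.
T_parcel − T_env = 6.68 − 15.06 = -8.38°C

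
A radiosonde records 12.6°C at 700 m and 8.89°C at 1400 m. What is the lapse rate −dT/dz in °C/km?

5.3°C/km

Γ = −ΔT/Δz = (12.6 − 8.89) / (1400 − 700) m
  = 3.71°C / 0.7 km = 5.3°C/km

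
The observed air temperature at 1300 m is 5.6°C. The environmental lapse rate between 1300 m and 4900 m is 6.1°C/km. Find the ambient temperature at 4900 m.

From 1300 m to 4900 m (environmental): cools by 6.1 × 3.6 = 21.96°C, giving -16.36°C.

-16.36°C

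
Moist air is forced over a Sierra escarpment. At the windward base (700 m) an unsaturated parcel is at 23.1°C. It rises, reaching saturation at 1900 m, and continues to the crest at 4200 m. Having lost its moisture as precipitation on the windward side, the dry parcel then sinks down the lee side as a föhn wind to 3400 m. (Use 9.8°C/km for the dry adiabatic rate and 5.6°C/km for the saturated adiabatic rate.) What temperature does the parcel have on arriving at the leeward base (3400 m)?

From 700 m to 1900 m (dry): cools by 9.8 × 1.2 = 11.76°C, giving 11.34°C.
From 1900 m to 4200 m (saturated): cools by 5.6 × 2.3 = 12.88°C, giving -1.54°C.
From 4200 m to 3400 m (dry descent): warms by 9.8 × 0.8 = 7.84°C, giving 6.3°C.

6.3°C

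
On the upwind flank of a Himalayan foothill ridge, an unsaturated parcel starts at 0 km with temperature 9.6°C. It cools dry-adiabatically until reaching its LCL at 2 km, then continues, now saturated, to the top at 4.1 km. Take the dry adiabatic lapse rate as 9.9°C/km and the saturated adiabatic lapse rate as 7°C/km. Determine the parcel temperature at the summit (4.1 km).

-24.9°C

From 0 m to 2000 m (dry): cools by 9.9 × 2 = 19.8°C, giving -10.2°C.
From 2000 m to 4100 m (saturated): cools by 7 × 2.1 = 14.7°C, giving -24.9°C.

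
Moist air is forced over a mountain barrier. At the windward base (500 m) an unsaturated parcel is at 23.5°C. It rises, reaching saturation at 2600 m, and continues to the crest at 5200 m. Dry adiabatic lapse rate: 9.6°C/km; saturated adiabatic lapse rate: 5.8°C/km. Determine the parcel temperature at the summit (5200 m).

500–2600 m, dry: Δz = 2.1 km ⇒ ΔT = -20.16°C; T = 3.34°C
2600–5200 m, saturated: Δz = 2.6 km ⇒ ΔT = -15.08°C; T = -11.74°C

-11.74°C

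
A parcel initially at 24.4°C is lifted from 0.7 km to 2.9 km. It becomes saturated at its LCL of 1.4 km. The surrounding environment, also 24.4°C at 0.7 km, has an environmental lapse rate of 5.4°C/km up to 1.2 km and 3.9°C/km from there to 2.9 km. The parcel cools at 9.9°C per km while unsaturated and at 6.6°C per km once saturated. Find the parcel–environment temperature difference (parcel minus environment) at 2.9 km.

-7.5°C (parcel cooler than environment)

Parcel:
  From 700 m to 1400 m (dry): cools by 9.9 × 0.7 = 6.93°C, giving 17.47°C.
  From 1400 m to 2900 m (saturated): cools by 6.6 × 1.5 = 9.9°C, giving 7.57°C.
Environment:
  From 700 m to 1200 m (environment, lower layer): cools by 5.4 × 0.5 = 2.7°C, giving 21.7°C.
  From 1200 m to 2900 m (environment, upper layer): cools by 3.9 × 1.7 = 6.63°C, giving 15.07°C.
T_parcel − T_env = 7.57 − 15.07 = -7.5°C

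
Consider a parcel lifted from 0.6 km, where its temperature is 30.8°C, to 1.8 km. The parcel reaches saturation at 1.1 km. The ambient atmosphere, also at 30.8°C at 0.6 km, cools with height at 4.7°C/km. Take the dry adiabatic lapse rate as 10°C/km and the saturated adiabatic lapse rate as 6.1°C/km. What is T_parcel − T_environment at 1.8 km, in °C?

Parcel:
  From 600 m to 1100 m (dry): cools by 10 × 0.5 = 5°C, giving 25.8°C.
  From 1100 m to 1800 m (saturated): cools by 6.1 × 0.7 = 4.27°C, giving 21.53°C.
Environment:
  From 600 m to 1800 m (environment): cools by 4.7 × 1.2 = 5.64°C, giving 25.16°C.
T_parcel − T_env = 21.53 − 25.16 = -3.63°C

-3.63°C (parcel cooler than environment)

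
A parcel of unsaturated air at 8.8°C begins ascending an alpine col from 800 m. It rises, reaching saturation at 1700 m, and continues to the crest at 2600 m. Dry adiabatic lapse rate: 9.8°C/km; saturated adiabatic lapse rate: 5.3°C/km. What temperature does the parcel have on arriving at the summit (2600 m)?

From 800 m to 1700 m (dry): cools by 9.8 × 0.9 = 8.82°C, giving -0.02°C.
From 1700 m to 2600 m (saturated): cools by 5.3 × 0.9 = 4.77°C, giving -4.79°C.

-4.79°C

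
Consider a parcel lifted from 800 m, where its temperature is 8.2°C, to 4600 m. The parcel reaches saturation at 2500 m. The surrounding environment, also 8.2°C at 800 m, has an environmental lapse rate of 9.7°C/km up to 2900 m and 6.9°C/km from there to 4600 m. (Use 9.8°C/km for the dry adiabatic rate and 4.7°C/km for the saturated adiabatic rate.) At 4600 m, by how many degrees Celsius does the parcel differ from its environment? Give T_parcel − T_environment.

+5.57°C (parcel warmer than environment)

Parcel:
  800 → 2500 m (dry, 9.8°C/km): ΔT = -9.8 × 1.7 = -16.66°C → T = -8.46°C
  2500 → 4600 m (saturated, 4.7°C/km): ΔT = -4.7 × 2.1 = -9.87°C → T = -18.33°C
Environment:
  800 → 2900 m (environment, lower layer, 9.7°C/km): ΔT = -9.7 × 2.1 = -20.37°C → T = -12.17°C
  2900 → 4600 m (environment, upper layer, 6.9°C/km): ΔT = -6.9 × 1.7 = -11.73°C → T = -23.9°C
T_parcel − T_env = -18.33 − (-23.9) = +5.57°C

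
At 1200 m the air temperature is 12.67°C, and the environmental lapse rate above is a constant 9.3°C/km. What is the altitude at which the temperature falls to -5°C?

3100 m

Height above start = (12.67 − (-5)) / 9.3 = 1.9 km
Altitude = 1200 m + 1900 m = 3100 m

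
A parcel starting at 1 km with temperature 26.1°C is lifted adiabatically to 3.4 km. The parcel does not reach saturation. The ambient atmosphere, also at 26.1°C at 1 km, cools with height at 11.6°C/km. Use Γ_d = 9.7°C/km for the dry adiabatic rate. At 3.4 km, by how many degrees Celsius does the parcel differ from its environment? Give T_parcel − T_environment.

+4.56°C (parcel warmer than environment)

Parcel:
  1000–3400 m, dry: Δz = 2.4 km ⇒ ΔT = -23.28°C; T = 2.82°C
Environment:
  1000–3400 m, environment: Δz = 2.4 km ⇒ ΔT = -27.84°C; T = -1.74°C
T_parcel − T_env = 2.82 − (-1.74) = +4.56°C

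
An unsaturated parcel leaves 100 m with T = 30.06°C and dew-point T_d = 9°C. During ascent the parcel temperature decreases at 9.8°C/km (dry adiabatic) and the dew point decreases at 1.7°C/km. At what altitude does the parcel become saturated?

T and T_d converge at 9.8 − 1.7 = 8.1°C per km
Height above start = (30.06 − 9) / 8.1 = 2.6 km
LCL altitude = 100 m + 2600 m = 2700 m

2700 m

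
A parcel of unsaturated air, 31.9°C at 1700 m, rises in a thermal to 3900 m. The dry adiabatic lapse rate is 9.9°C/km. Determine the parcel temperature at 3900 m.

1700 → 3900 m (dry adiabatic, 9.9°C/km): ΔT = -9.9 × 2.2 = -21.78°C → T = 10.12°C

10.12°C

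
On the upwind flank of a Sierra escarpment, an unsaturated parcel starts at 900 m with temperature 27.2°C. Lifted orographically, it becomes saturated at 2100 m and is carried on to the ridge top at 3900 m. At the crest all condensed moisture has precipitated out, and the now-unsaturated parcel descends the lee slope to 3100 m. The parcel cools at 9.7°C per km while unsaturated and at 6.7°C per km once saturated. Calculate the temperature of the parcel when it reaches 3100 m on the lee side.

11.26°C

From 900 m to 2100 m (dry): cools by 9.7 × 1.2 = 11.64°C, giving 15.56°C.
From 2100 m to 3900 m (saturated): cools by 6.7 × 1.8 = 12.06°C, giving 3.5°C.
From 3900 m to 3100 m (dry descent): warms by 9.7 × 0.8 = 7.76°C, giving 11.26°C.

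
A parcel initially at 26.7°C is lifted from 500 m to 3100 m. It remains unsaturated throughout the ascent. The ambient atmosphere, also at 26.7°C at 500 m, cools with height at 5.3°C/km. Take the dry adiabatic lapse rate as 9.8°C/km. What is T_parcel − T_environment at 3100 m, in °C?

-11.7°C (parcel cooler than environment)

Parcel:
  Dry to 3100 m: -9.8 × 2.6 km = -25.48°C, so T = 1.22°C.
Environment:
  Environment to 3100 m: -5.3 × 2.6 km = -13.78°C, so T = 12.92°C.
T_parcel − T_env = 1.22 − 12.92 = -11.7°C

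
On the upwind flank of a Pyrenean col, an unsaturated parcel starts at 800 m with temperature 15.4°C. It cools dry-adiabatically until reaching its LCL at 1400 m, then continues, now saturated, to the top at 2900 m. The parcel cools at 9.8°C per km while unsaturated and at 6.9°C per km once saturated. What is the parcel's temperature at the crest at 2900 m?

800 → 1400 m (dry, 9.8°C/km): ΔT = -9.8 × 0.6 = -5.88°C → T = 9.52°C
1400 → 2900 m (saturated, 6.9°C/km): ΔT = -6.9 × 1.5 = -10.35°C → T = -0.83°C

-0.83°C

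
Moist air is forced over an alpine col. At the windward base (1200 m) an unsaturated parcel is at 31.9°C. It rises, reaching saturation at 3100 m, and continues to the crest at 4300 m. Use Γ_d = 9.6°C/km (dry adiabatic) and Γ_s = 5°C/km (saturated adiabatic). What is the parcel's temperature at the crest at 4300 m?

1200–3100 m, dry: Δz = 1.9 km ⇒ ΔT = -18.24°C; T = 13.66°C
3100–4300 m, saturated: Δz = 1.2 km ⇒ ΔT = -6°C; T = 7.66°C

7.66°C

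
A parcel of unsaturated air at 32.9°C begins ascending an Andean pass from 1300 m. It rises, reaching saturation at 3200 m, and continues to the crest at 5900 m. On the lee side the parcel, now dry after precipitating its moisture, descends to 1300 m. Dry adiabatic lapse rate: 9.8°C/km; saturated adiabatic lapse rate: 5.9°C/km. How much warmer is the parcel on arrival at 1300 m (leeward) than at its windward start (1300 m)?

+10.53°C

From 1300 m to 3200 m (dry): cools by 9.8 × 1.9 = 18.62°C, giving 14.28°C.
From 3200 m to 5900 m (saturated): cools by 5.9 × 2.7 = 15.93°C, giving -1.65°C.
From 5900 m to 1300 m (dry descent): warms by 9.8 × 4.6 = 45.08°C, giving 43.43°C.
Net change vs windward start: 43.43 − 32.9 = +10.53°C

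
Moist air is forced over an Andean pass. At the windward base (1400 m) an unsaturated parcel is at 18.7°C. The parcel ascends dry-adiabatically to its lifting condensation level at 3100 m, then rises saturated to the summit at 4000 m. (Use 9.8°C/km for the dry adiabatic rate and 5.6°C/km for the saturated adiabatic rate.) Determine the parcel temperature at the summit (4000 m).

-3°C

Dry to 3100 m: -9.8 × 1.7 km = -16.66°C, so T = 2.04°C.
Saturated to 4000 m: -5.6 × 0.9 km = -5.04°C, so T = -3°C.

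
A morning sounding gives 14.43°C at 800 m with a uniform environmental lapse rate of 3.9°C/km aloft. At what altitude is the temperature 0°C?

4500 m

Height above start = (14.43 − 0) / 3.9 = 3.7 km
Altitude = 800 m + 3700 m = 4500 m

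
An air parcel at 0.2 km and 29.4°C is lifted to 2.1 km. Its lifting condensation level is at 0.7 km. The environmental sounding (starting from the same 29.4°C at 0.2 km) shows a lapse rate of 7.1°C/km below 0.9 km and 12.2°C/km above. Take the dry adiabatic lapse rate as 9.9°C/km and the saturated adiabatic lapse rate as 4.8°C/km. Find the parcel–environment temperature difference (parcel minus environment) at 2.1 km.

+7.94°C (parcel warmer than environment)

Parcel:
  200–700 m, dry: Δz = 0.5 km ⇒ ΔT = -4.95°C; T = 24.45°C
  700–2100 m, saturated: Δz = 1.4 km ⇒ ΔT = -6.72°C; T = 17.73°C
Environment:
  200–900 m, environment, lower layer: Δz = 0.7 km ⇒ ΔT = -4.97°C; T = 24.43°C
  900–2100 m, environment, upper layer: Δz = 1.2 km ⇒ ΔT = -14.64°C; T = 9.79°C
T_parcel − T_env = 17.73 − 9.79 = +7.94°C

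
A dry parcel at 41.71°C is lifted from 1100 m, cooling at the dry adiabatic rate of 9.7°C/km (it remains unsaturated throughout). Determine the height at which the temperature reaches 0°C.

Height above start = (41.71 − 0) / 9.7 = 4.3 km
Altitude = 1100 m + 4300 m = 5400 m

5400 m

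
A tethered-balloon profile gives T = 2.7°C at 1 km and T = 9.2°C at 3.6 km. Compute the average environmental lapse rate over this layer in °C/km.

-2.5°C/km

Γ = −ΔT/Δz = (2.7 − 9.2) / (3600 − 1000) m
  = -6.5°C / 2.6 km = -2.5°C/km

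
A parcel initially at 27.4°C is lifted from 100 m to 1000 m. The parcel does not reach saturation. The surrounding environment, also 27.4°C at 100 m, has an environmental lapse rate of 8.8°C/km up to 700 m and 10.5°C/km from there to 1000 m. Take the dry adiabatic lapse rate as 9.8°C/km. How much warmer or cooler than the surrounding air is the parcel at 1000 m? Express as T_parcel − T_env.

Parcel:
  100–1000 m, dry: Δz = 0.9 km ⇒ ΔT = -8.82°C; T = 18.58°C
Environment:
  100–700 m, environment, lower layer: Δz = 0.6 km ⇒ ΔT = -5.28°C; T = 22.12°C
  700–1000 m, environment, upper layer: Δz = 0.3 km ⇒ ΔT = -3.15°C; T = 18.97°C
T_parcel − T_env = 18.58 − 18.97 = -0.39°C

-0.39°C (parcel cooler than environment)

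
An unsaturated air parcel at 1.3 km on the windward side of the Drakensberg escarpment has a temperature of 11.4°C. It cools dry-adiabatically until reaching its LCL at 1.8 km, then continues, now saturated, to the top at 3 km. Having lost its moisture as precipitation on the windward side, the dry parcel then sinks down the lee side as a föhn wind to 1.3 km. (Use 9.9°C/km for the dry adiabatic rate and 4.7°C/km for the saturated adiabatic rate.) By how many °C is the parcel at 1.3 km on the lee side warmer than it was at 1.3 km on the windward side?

+6.24°C

1300–1800 m, dry: Δz = 0.5 km ⇒ ΔT = -4.95°C; T = 6.45°C
1800–3000 m, saturated: Δz = 1.2 km ⇒ ΔT = -5.64°C; T = 0.81°C
3000–1300 m, dry descent: Δz = 1.7 km ⇒ ΔT = +16.83°C; T = 17.64°C
Net change vs windward start: 17.64 − 11.4 = +6.24°C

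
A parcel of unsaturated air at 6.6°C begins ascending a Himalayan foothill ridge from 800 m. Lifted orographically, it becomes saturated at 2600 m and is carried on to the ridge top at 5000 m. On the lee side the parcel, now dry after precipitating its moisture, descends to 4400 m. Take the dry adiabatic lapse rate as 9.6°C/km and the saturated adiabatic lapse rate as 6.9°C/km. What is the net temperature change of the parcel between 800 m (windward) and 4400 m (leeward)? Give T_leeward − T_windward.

From 800 m to 2600 m (dry): cools by 9.6 × 1.8 = 17.28°C, giving -10.68°C.
From 2600 m to 5000 m (saturated): cools by 6.9 × 2.4 = 16.56°C, giving -27.24°C.
From 5000 m to 4400 m (dry descent): warms by 9.6 × 0.6 = 5.76°C, giving -21.48°C.
Net change vs windward start: -21.48 − 6.6 = -28.08°C

-28.08°C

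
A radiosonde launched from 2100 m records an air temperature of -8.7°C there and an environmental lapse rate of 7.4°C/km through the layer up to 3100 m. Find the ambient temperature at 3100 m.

2100 → 3100 m (environmental, 7.4°C/km): ΔT = -7.4 × 1 = -7.4°C → T = -16.1°C

-16.1°C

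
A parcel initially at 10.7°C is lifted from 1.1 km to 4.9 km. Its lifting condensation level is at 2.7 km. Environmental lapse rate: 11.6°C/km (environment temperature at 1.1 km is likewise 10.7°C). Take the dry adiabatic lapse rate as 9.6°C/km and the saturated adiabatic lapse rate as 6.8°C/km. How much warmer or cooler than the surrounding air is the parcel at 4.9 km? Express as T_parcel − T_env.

+13.76°C (parcel warmer than environment)

Parcel:
  1100 → 2700 m (dry, 9.6°C/km): ΔT = -9.6 × 1.6 = -15.36°C → T = -4.66°C
  2700 → 4900 m (saturated, 6.8°C/km): ΔT = -6.8 × 2.2 = -14.96°C → T = -19.62°C
Environment:
  1100 → 4900 m (environment, 11.6°C/km): ΔT = -11.6 × 3.8 = -44.08°C → T = -33.38°C
T_parcel − T_env = -19.62 − (-33.38) = +13.76°C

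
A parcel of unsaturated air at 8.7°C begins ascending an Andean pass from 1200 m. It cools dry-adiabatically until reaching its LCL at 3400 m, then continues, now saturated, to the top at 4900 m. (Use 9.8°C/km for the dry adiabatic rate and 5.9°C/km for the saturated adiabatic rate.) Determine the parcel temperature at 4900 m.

-21.71°C

From 1200 m to 3400 m (dry): cools by 9.8 × 2.2 = 21.56°C, giving -12.86°C.
From 3400 m to 4900 m (saturated): cools by 5.9 × 1.5 = 8.85°C, giving -21.71°C.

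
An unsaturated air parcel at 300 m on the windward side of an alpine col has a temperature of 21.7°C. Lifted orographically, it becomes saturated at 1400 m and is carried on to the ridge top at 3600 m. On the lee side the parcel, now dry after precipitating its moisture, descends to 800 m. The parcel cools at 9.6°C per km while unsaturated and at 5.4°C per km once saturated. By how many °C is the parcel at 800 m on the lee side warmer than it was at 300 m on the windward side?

+4.44°C

300 → 1400 m (dry, 9.6°C/km): ΔT = -9.6 × 1.1 = -10.56°C → T = 11.14°C
1400 → 3600 m (saturated, 5.4°C/km): ΔT = -5.4 × 2.2 = -11.88°C → T = -0.74°C
3600 → 800 m (dry descent, 9.6°C/km): ΔT = +9.6 × 2.8 = +26.88°C → T = 26.14°C
Net change vs windward start: 26.14 − 21.7 = +4.44°C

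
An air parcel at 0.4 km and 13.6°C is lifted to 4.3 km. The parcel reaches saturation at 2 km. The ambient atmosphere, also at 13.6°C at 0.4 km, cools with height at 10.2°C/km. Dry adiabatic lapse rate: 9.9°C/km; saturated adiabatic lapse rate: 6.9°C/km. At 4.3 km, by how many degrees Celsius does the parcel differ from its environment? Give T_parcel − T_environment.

Parcel:
  Dry to 2000 m: -9.9 × 1.6 km = -15.84°C, so T = -2.24°C.
  Saturated to 4300 m: -6.9 × 2.3 km = -15.87°C, so T = -18.11°C.
Environment:
  Environment to 4300 m: -10.2 × 3.9 km = -39.78°C, so T = -26.18°C.
T_parcel − T_env = -18.11 − (-26.18) = +8.07°C

+8.07°C (parcel warmer than environment)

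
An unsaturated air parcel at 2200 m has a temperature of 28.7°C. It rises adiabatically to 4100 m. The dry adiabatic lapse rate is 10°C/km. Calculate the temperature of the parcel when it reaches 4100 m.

Dry adiabatic to 4100 m: -10 × 1.9 km = -19°C, so T = 9.7°C.

9.7°C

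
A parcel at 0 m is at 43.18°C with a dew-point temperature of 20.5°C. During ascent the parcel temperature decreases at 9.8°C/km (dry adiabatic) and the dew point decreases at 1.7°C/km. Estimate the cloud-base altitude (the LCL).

T and T_d converge at 9.8 − 1.7 = 8.1°C per km
Height above start = (43.18 − 20.5) / 8.1 = 2.8 km
LCL altitude = 0 m + 2800 m = 2800 m

2800 m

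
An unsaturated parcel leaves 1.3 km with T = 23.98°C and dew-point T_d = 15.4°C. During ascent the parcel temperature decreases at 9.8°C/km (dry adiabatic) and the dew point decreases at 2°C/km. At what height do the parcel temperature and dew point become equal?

2.4 km

T and T_d converge at 9.8 − 2 = 7.8°C per km
Height above start = (23.98 − 15.4) / 7.8 = 1.1 km
LCL altitude = 1300 m + 1100 m = 2400 m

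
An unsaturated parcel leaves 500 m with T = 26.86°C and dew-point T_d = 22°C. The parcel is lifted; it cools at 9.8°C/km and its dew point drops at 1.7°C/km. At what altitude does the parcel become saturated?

T and T_d converge at 9.8 − 1.7 = 8.1°C per km
Height above start = (26.86 − 22) / 8.1 = 0.6 km
LCL altitude = 500 m + 600 m = 1100 m

1100 m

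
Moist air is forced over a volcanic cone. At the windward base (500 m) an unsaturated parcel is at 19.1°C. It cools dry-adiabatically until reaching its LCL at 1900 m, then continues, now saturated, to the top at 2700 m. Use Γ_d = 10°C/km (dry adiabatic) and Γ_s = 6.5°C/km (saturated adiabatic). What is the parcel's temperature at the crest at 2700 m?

Dry to 1900 m: -10 × 1.4 km = -14°C, so T = 5.1°C.
Saturated to 2700 m: -6.5 × 0.8 km = -5.2°C, so T = -0.1°C.

-0.1°C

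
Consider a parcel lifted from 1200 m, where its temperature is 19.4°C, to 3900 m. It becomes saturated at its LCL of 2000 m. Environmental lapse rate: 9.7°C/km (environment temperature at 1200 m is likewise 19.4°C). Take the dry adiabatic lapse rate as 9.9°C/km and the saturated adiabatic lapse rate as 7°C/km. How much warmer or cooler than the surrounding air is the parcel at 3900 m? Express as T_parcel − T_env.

Parcel:
  1200–2000 m, dry: Δz = 0.8 km ⇒ ΔT = -7.92°C; T = 11.48°C
  2000–3900 m, saturated: Δz = 1.9 km ⇒ ΔT = -13.3°C; T = -1.82°C
Environment:
  1200–3900 m, environment: Δz = 2.7 km ⇒ ΔT = -26.19°C; T = -6.79°C
T_parcel − T_env = -1.82 − (-6.79) = +4.97°C

+4.97°C (parcel warmer than environment)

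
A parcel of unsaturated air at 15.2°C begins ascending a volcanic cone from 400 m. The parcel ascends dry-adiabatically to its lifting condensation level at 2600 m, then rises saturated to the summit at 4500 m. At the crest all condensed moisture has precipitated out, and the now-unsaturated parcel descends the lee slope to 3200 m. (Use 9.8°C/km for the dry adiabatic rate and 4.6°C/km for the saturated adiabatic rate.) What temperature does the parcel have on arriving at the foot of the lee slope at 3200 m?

-2.36°C

400 → 2600 m (dry, 9.8°C/km): ΔT = -9.8 × 2.2 = -21.56°C → T = -6.36°C
2600 → 4500 m (saturated, 4.6°C/km): ΔT = -4.6 × 1.9 = -8.74°C → T = -15.1°C
4500 → 3200 m (dry descent, 9.8°C/km): ΔT = +9.8 × 1.3 = +12.74°C → T = -2.36°C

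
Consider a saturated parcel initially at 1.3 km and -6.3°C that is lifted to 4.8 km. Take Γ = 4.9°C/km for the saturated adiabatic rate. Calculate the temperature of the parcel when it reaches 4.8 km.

1300 → 4800 m (saturated adiabatic, 4.9°C/km): ΔT = -4.9 × 3.5 = -17.15°C → T = -23.45°C

-23.45°C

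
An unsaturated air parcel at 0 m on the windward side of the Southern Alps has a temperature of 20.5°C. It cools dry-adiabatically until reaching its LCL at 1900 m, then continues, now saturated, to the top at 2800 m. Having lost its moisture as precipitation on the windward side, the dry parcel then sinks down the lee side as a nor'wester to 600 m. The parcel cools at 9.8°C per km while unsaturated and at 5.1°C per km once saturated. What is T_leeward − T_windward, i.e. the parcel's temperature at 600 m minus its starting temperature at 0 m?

-1.65°C

0 → 1900 m (dry, 9.8°C/km): ΔT = -9.8 × 1.9 = -18.62°C → T = 1.88°C
1900 → 2800 m (saturated, 5.1°C/km): ΔT = -5.1 × 0.9 = -4.59°C → T = -2.71°C
2800 → 600 m (dry descent, 9.8°C/km): ΔT = +9.8 × 2.2 = +21.56°C → T = 18.85°C
Net change vs windward start: 18.85 − 20.5 = -1.65°C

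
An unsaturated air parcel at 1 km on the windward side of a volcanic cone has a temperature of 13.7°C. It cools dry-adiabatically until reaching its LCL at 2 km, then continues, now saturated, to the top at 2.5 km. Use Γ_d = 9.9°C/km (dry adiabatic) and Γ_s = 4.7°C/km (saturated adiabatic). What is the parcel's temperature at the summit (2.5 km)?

1000–2000 m, dry: Δz = 1 km ⇒ ΔT = -9.9°C; T = 3.8°C
2000–2500 m, saturated: Δz = 0.5 km ⇒ ΔT = -2.35°C; T = 1.45°C

1.45°C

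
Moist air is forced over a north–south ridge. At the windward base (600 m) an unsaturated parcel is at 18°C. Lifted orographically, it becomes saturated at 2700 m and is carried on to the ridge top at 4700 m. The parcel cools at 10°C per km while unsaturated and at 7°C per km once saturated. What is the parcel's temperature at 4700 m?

-17°C

600 → 2700 m (dry, 10°C/km): ΔT = -10 × 2.1 = -21°C → T = -3°C
2700 → 4700 m (saturated, 7°C/km): ΔT = -7 × 2 = -14°C → T = -17°C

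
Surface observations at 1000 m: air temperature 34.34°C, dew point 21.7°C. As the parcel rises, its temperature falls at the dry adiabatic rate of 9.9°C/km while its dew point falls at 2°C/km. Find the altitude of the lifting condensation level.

T and T_d converge at 9.9 − 2 = 7.9°C per km
Height above start = (34.34 − 21.7) / 7.9 = 1.6 km
LCL altitude = 1000 m + 1600 m = 2600 m

2600 m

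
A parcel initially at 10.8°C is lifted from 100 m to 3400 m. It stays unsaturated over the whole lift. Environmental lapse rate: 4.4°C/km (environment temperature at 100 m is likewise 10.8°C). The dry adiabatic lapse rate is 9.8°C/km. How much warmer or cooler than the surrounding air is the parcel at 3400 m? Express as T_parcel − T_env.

Parcel:
  100–3400 m, dry: Δz = 3.3 km ⇒ ΔT = -32.34°C; T = -21.54°C
Environment:
  100–3400 m, environment: Δz = 3.3 km ⇒ ΔT = -14.52°C; T = -3.72°C
T_parcel − T_env = -21.54 − (-3.72) = -17.82°C

-17.82°C (parcel cooler than environment)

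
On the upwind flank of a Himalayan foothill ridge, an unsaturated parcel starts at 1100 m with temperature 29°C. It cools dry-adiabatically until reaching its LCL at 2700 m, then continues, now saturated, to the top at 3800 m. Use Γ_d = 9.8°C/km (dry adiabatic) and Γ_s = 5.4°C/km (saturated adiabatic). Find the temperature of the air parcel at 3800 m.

From 1100 m to 2700 m (dry): cools by 9.8 × 1.6 = 15.68°C, giving 13.32°C.
From 2700 m to 3800 m (saturated): cools by 5.4 × 1.1 = 5.94°C, giving 7.38°C.

7.38°C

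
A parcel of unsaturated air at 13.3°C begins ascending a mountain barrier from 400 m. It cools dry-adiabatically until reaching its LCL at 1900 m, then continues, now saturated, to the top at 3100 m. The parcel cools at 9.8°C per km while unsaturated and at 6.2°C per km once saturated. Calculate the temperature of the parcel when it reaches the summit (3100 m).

-8.84°C

400 → 1900 m (dry, 9.8°C/km): ΔT = -9.8 × 1.5 = -14.7°C → T = -1.4°C
1900 → 3100 m (saturated, 6.2°C/km): ΔT = -6.2 × 1.2 = -7.44°C → T = -8.84°C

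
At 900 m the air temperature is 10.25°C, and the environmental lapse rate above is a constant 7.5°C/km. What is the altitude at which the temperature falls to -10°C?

3600 m

Height above start = (10.25 − (-10)) / 7.5 = 2.7 km
Altitude = 900 m + 2700 m = 3600 m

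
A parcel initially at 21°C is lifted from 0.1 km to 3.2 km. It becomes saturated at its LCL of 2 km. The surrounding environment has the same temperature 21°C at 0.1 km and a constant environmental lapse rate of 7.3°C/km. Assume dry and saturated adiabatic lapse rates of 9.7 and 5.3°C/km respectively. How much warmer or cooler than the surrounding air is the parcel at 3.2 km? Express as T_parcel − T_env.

-2.16°C (parcel cooler than environment)

Parcel:
  From 100 m to 2000 m (dry): cools by 9.7 × 1.9 = 18.43°C, giving 2.57°C.
  From 2000 m to 3200 m (saturated): cools by 5.3 × 1.2 = 6.36°C, giving -3.79°C.
Environment:
  From 100 m to 3200 m (environment): cools by 7.3 × 3.1 = 22.63°C, giving -1.63°C.
T_parcel − T_env = -3.79 − (-1.63) = -2.16°C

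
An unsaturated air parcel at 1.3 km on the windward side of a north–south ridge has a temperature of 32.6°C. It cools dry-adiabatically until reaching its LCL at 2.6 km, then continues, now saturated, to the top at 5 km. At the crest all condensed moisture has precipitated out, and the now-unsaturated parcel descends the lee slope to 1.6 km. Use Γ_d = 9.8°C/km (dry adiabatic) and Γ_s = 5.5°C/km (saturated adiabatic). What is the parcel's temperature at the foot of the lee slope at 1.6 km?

39.98°C

1300 → 2600 m (dry, 9.8°C/km): ΔT = -9.8 × 1.3 = -12.74°C → T = 19.86°C
2600 → 5000 m (saturated, 5.5°C/km): ΔT = -5.5 × 2.4 = -13.2°C → T = 6.66°C
5000 → 1600 m (dry descent, 9.8°C/km): ΔT = +9.8 × 3.4 = +33.32°C → T = 39.98°C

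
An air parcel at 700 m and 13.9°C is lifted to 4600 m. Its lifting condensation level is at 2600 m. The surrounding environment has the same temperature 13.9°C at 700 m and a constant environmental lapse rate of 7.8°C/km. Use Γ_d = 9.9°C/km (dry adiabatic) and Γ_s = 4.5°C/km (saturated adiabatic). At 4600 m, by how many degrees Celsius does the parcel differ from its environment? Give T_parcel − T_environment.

Parcel:
  700–2600 m, dry: Δz = 1.9 km ⇒ ΔT = -18.81°C; T = -4.91°C
  2600–4600 m, saturated: Δz = 2 km ⇒ ΔT = -9°C; T = -13.91°C
Environment:
  700–4600 m, environment: Δz = 3.9 km ⇒ ΔT = -30.42°C; T = -16.52°C
T_parcel − T_env = -13.91 − (-16.52) = +2.61°C

+2.61°C (parcel warmer than environment)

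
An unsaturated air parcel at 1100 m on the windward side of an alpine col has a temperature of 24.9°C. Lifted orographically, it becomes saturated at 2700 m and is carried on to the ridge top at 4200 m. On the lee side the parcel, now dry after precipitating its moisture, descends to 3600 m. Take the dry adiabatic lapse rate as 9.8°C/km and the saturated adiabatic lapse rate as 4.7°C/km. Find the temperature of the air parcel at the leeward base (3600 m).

1100–2700 m, dry: Δz = 1.6 km ⇒ ΔT = -15.68°C; T = 9.22°C
2700–4200 m, saturated: Δz = 1.5 km ⇒ ΔT = -7.05°C; T = 2.17°C
4200–3600 m, dry descent: Δz = 0.6 km ⇒ ΔT = +5.88°C; T = 8.05°C

8.05°C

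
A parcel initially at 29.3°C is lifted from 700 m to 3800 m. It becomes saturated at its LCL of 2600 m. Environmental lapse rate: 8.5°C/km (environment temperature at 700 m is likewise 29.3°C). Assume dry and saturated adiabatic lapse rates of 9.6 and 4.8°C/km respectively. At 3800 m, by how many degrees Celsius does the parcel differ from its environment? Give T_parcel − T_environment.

+2.35°C (parcel warmer than environment)

Parcel:
  700–2600 m, dry: Δz = 1.9 km ⇒ ΔT = -18.24°C; T = 11.06°C
  2600–3800 m, saturated: Δz = 1.2 km ⇒ ΔT = -5.76°C; T = 5.3°C
Environment:
  700–3800 m, environment: Δz = 3.1 km ⇒ ΔT = -26.35°C; T = 2.95°C
T_parcel − T_env = 5.3 − 2.95 = +2.35°C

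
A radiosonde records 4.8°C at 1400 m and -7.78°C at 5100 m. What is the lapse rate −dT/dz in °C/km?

3.4°C/km

Γ = −ΔT/Δz = (4.8 − (-7.78)) / (5100 − 1400) m
  = 12.58°C / 3.7 km = 3.4°C/km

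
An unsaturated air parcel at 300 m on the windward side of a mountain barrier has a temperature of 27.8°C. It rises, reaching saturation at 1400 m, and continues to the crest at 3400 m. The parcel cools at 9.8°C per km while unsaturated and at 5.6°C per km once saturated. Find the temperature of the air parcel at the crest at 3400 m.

5.82°C

Dry to 1400 m: -9.8 × 1.1 km = -10.78°C, so T = 17.02°C.
Saturated to 3400 m: -5.6 × 2 km = -11.2°C, so T = 5.82°C.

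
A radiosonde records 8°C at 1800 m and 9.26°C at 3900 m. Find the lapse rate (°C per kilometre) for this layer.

Γ = −ΔT/Δz = (8 − 9.26) / (3900 − 1800) m
  = -1.26°C / 2.1 km = -0.6°C/km

-0.6°C/km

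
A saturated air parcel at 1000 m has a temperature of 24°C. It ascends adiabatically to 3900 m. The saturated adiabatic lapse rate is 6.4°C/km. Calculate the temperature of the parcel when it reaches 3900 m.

From 1000 m to 3900 m (saturated adiabatic): cools by 6.4 × 2.9 = 18.56°C, giving 5.44°C.

5.44°C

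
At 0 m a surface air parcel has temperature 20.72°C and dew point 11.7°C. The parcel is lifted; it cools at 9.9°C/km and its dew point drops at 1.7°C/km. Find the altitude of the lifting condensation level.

T and T_d converge at 9.9 − 1.7 = 8.2°C per km
Height above start = (20.72 − 11.7) / 8.2 = 1.1 km
LCL altitude = 0 m + 1100 m = 1100 m

1100 m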